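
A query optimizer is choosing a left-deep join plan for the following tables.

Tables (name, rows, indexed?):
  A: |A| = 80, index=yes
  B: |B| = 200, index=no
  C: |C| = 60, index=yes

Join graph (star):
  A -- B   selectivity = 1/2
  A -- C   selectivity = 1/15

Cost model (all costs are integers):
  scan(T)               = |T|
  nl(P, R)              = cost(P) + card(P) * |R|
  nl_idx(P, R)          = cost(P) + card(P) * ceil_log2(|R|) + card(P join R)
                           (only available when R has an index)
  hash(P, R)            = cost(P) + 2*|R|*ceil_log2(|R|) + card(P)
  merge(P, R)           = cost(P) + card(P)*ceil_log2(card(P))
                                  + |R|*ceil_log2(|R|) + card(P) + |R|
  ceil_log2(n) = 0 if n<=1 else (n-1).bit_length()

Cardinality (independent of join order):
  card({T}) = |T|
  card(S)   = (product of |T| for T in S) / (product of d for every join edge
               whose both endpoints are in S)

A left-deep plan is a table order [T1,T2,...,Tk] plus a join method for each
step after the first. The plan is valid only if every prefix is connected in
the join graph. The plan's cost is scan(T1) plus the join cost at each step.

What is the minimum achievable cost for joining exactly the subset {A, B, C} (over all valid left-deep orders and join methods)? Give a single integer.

4320

Selinger DP over subsets of {A,B,C}:
  {A}: scan cost=80, card=80
  {B}: scan cost=200, card=200
  {C}: scan cost=60, card=60
  {AB}: card=8000; try (A,hash)→1520, (B,merge)→2520, (A,merge)→2640, (B,hash)→3360, (A,nl_idx)→9600, (B,nl)→16080 …(+1); best=1520 via (A,hash)
  {AC}: card=320; try (A,nl_idx)→800, (C,hash)→880, (C,nl_idx)→880, (A,merge)→1120, (C,merge)→1140, (A,hash)→1240 …(+2); best=800 via (A,nl_idx)
  {ABC}: card=32000; try (B,hash)→4320, (B,merge)→5800, (C,hash)→10240, (B,nl)→64800, (C,nl_idx)→81520, (C,merge)→113940 …(+1); best=4320 via (B,hash)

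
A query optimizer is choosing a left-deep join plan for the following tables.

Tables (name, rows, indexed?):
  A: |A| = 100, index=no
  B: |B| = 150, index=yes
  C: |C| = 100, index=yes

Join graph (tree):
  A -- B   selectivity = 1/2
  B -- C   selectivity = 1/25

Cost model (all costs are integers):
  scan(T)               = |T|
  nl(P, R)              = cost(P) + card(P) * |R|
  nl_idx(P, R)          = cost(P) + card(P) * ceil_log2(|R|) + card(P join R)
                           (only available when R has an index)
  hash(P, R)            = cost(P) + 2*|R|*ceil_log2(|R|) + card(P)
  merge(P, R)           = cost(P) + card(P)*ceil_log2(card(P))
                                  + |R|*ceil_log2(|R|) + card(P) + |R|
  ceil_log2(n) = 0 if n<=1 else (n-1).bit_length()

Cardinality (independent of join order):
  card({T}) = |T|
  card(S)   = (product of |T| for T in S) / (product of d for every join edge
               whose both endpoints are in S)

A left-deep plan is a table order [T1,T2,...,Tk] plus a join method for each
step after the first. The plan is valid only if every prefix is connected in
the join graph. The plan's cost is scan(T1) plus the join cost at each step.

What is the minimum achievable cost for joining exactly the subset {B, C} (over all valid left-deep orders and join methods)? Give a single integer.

Selinger DP over subsets of {B,C}:
  {B}: scan cost=150, card=150
  {C}: scan cost=100, card=100
  {BC}: card=600; try (B,nl_idx)→1500, (C,hash)→1700, (C,nl_idx)→1800, (B,merge)→2250, (C,merge)→2300, (B,hash)→2600 …(+2); best=1500 via (B,nl_idx)

1500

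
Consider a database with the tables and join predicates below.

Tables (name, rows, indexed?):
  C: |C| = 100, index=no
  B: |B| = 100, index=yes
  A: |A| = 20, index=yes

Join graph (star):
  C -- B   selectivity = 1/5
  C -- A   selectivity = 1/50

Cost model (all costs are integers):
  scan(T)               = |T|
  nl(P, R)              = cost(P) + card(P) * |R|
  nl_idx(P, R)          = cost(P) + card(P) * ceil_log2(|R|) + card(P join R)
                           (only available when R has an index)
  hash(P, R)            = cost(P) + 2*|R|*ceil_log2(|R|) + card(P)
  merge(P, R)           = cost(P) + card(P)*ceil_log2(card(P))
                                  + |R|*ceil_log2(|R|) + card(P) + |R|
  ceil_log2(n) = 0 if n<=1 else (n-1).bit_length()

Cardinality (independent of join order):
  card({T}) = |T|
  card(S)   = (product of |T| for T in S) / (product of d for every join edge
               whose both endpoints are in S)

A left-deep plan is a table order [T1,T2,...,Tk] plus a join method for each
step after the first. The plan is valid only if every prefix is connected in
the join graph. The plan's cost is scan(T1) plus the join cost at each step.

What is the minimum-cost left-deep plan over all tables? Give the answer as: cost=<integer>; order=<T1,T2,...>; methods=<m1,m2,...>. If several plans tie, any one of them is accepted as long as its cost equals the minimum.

cost=1480; order=C,A,B; methods=hash,merge

Selinger DP (subsets sized 1..n):
  {C}: scan cost=100, card=100
  {B}: scan cost=100, card=100
  {A}: scan cost=20, card=20
  {BC}: card=2000; try (C,hash)→1600, (B,hash)→1600, (C,merge)→1700, (B,merge)→1700, (B,nl_idx)→2800, (C,nl)→10100 …(+1); best=1600 via (C,hash)
  {AC}: card=40; try (A,hash)→400, (A,nl_idx)→640, (C,merge)→940, (A,merge)→1020, (C,hash)→1440, (C,nl)→2020 …(+1); best=400 via (A,hash)
  {ABC}: card=800; try (B,merge)→1480, (B,nl_idx)→1480, (B,hash)→1840, (A,hash)→3800, (B,nl)→4400, (A,nl_idx)→12400 …(+2); best=1480 via (B,merge)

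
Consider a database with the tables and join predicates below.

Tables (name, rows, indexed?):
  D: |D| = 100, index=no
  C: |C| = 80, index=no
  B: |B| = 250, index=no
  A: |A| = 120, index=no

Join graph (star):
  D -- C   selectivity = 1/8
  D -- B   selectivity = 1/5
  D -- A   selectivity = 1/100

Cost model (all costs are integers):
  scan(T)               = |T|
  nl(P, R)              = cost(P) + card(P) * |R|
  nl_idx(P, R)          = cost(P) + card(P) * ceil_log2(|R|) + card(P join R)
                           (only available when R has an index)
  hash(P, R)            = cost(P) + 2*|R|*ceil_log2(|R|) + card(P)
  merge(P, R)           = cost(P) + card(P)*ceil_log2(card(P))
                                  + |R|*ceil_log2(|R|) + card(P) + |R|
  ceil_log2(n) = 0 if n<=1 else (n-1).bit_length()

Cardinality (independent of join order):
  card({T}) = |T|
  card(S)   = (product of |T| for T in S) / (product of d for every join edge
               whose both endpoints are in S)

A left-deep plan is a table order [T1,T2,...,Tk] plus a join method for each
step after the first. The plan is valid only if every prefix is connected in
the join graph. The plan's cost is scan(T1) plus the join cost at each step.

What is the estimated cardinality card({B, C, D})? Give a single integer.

50000

Tables in S: B(250), C(80), D(100)
Edges inside S: D-C(d=8), D-B(d=5)
numerator = 250 * 80 * 100 = 2000000
denominator = 8 * 5 = 40
card(S) = 2000000 / 40 = 50000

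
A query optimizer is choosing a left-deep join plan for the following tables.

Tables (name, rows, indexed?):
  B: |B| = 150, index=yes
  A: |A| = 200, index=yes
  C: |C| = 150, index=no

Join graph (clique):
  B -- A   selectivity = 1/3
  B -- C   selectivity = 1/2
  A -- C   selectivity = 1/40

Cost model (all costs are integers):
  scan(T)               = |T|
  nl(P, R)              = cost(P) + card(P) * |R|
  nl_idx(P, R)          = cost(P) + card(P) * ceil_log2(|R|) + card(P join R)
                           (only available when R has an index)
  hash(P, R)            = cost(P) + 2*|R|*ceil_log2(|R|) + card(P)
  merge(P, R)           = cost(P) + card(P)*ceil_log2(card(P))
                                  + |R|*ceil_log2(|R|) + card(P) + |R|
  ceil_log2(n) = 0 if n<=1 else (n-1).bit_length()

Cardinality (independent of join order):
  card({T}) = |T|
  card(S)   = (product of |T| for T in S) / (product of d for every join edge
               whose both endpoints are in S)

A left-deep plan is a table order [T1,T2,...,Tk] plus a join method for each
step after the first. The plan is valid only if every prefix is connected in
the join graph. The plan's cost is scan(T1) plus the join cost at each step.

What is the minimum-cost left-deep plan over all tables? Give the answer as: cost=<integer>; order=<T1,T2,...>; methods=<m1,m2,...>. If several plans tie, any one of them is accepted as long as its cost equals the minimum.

Selinger DP (subsets sized 1..n):
  {B}: scan cost=150, card=150
  {A}: scan cost=200, card=200
  {C}: scan cost=150, card=150
  {AB}: card=10000; try (B,hash)→2800, (A,merge)→3300, (B,merge)→3350, (A,hash)→3500, (A,nl_idx)→11350, (B,nl_idx)→11800 …(+2); best=2800 via (B,hash)
  {BC}: card=11250; try (C,hash)→2700, (B,hash)→2700, (C,merge)→2850, (B,merge)→2850, (B,nl_idx)→12600, (C,nl)→22650 …(+1); best=2700 via (C,hash)
  {AC}: card=750; try (A,nl_idx)→2100, (C,hash)→2800, (A,merge)→3300, (C,merge)→3350, (A,hash)→3500, (A,nl)→30150 …(+1); best=2100 via (A,nl_idx)
  {ABC}: card=18750; try (B,hash)→5250, (B,merge)→11700, (C,hash)→15200, (A,hash)→17150, (B,nl_idx)→26850, (A,nl_idx)→111450 …(+5); best=5250 via (B,hash)

cost=5250; order=C,A,B; methods=nl_idx,hash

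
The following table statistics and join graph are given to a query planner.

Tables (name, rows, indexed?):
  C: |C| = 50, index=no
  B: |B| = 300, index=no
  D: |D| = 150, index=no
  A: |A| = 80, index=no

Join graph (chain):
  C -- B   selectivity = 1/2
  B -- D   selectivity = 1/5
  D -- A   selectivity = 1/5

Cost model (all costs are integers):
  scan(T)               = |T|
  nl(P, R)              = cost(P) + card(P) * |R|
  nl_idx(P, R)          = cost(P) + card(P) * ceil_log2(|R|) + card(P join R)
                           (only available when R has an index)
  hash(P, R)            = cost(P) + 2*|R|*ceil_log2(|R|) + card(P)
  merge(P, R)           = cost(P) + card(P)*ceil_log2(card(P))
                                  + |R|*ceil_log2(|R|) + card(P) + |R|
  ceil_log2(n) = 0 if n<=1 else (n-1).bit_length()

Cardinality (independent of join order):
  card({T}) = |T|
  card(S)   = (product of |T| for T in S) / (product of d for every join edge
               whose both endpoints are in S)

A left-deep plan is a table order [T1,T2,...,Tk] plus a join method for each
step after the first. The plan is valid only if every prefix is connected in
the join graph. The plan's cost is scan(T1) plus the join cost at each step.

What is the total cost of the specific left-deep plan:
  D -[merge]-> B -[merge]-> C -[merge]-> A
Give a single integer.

4415490

step 1: scan D: cost=150, card=150
step 2: join B via merge
    card(P join B) = 150*300/(5) = 9000
    cost = 150 + 150*8 + 300*9 + 150 + 300 = 4500
step 3: join C via merge
    card(P join C) = 9000*50/(2) = 225000
    cost = 4500 + 9000*14 + 50*6 + 9000 + 50 = 139850
step 4: join A via merge
    card(P join A) = 225000*80/(5) = 3600000
    cost = 139850 + 225000*18 + 80*7 + 225000 + 80 = 4415490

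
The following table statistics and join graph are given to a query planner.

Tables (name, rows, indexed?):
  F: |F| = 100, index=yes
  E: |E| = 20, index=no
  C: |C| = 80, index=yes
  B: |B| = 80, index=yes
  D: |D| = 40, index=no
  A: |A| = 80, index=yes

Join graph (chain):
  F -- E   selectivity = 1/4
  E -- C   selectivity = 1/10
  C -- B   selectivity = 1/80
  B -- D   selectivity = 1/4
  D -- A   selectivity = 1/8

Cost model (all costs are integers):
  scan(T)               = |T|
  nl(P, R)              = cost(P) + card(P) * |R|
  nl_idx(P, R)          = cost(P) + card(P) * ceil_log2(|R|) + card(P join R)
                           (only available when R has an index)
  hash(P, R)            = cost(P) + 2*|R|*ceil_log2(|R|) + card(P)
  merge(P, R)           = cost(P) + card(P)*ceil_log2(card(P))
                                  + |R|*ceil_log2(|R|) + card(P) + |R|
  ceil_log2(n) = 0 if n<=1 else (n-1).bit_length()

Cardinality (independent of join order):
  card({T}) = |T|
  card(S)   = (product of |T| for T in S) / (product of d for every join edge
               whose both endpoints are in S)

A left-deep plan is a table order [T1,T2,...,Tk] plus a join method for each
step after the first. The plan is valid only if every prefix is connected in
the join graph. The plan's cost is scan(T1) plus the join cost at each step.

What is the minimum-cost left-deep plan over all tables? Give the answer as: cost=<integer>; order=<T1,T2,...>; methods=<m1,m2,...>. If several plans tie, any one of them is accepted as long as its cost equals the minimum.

Selinger DP (subsets sized 1..n):
  {F}: scan cost=100, card=100
  {E}: scan cost=20, card=20
  {C}: scan cost=80, card=80
  {B}: scan cost=80, card=80
  {D}: scan cost=40, card=40
  {A}: scan cost=80, card=80
  {EF}: card=500; try (E,hash)→400, (F,nl_idx)→660, (F,merge)→940, (E,merge)→1020, (F,hash)→1440, (F,nl)→2020 …(+1); best=400 via (E,hash)
  {CE}: card=160; try (C,nl_idx)→320, (E,hash)→360, (C,merge)→780, (E,merge)→840, (C,hash)→1160, (C,nl)→1620 …(+1); best=320 via (C,nl_idx)
  {BC}: card=80; try (C,nl_idx)→720, (B,nl_idx)→720, (C,hash)→1280, (B,hash)→1280, (C,merge)→1360, (B,merge)→1360 …(+2); best=720 via (C,nl_idx)
  {BD}: card=800; try (D,hash)→640, (B,merge)→960, (D,merge)→1000, (B,nl_idx)→1120, (B,hash)→1200, (B,nl)→3240 …(+1); best=640 via (D,hash)
  {AD}: card=400; try (D,hash)→640, (A,nl_idx)→720, (A,merge)→960, (D,merge)→1000, (A,hash)→1200, (A,nl)→3240 …(+1); best=640 via (D,hash)
  {CEF}: card=4000; try (F,hash)→1880, (C,hash)→2020, (F,merge)→2560, (F,nl_idx)→5440, (C,merge)→6040, (C,nl_idx)→7900 …(+2); best=1880 via (F,hash)
  {BCE}: card=160; try (E,hash)→1000, (E,merge)→1480, (B,hash)→1600, (B,nl_idx)→1600, (E,nl)→2320, (B,merge)→2400 …(+1); best=1000 via (E,hash)
  {BCD}: card=800; try (D,hash)→1280, (D,merge)→1640, (C,hash)→2560, (D,nl)→3920, (C,nl_idx)→7040, (C,merge)→10080 …(+1); best=1280 via (D,hash)
  {ABD}: card=8000; try (B,hash)→2160, (A,hash)→2560, (B,merge)→5280, (A,merge)→10080, (B,nl_idx)→11440, (A,nl_idx)→14240 …(+2); best=2160 via (B,hash)
  {BCEF}: card=4000; try (F,hash)→2560, (F,merge)→3240, (F,nl_idx)→6120, (B,hash)→7000, (F,nl)→17000, (B,nl_idx)→33880 …(+2); best=2560 via (F,hash)
  {BCDE}: card=1600; try (D,hash)→1640, (E,hash)→2280, (D,merge)→2720, (D,nl)→7400, (E,merge)→10200, (E,nl)→17280; best=1640 via (D,hash)
  {ABCD}: card=8000; try (A,hash)→3200, (A,merge)→10720, (C,hash)→11280, (A,nl_idx)→14880, (A,nl)→65280, (C,nl_idx)→66160 …(+2); best=3200 via (A,hash)
  {BCDEF}: card=40000; try (F,hash)→4640, (D,hash)→7040, (F,merge)→21640, (F,nl_idx)→52840, (D,merge)→54840, (F,nl)→161640 …(+1); best=4640 via (F,hash)
  {ABCDE}: card=16000; try (A,hash)→4360, (E,hash)→11400, (A,merge)→21480, (A,nl_idx)→28840, (E,merge)→115320, (A,nl)→129640 …(+1); best=4360 via (A,hash)
  {ABCDEF}: card=400000; try (F,hash)→21760, (A,hash)→45760, (F,merge)→245160, (F,nl_idx)→516360, (A,nl_idx)→684640, (A,merge)→685280 …(+2); best=21760 via (F,hash)

cost=21760; order=B,C,E,D,A,F; methods=nl_idx,hash,hash,hash,hash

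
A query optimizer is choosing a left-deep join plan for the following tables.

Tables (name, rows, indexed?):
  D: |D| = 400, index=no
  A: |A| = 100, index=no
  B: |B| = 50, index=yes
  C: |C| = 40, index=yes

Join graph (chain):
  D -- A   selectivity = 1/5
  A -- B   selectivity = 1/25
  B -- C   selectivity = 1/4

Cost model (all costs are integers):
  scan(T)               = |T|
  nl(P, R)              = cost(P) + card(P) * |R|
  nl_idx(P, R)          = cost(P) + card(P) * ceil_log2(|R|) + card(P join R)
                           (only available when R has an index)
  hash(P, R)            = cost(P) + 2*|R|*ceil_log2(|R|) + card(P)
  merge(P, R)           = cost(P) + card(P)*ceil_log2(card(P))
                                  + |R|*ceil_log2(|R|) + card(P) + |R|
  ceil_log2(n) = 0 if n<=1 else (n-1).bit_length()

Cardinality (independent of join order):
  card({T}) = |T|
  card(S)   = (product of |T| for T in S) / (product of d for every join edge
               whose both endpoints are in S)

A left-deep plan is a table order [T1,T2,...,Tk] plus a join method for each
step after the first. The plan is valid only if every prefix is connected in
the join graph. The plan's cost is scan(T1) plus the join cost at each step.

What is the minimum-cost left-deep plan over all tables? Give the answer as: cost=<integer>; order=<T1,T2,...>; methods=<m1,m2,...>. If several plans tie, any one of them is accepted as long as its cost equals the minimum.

Selinger DP (subsets sized 1..n):
  {D}: scan cost=400, card=400
  {A}: scan cost=100, card=100
  {B}: scan cost=50, card=50
  {C}: scan cost=40, card=40
  {AD}: card=8000; try (A,hash)→2200, (D,merge)→4900, (A,merge)→5200, (D,hash)→7400, (D,nl)→40100, (A,nl)→40400; best=2200 via (A,hash)
  {AB}: card=200; try (B,hash)→800, (B,nl_idx)→900, (A,merge)→1200, (B,merge)→1250, (A,hash)→1500, (A,nl)→5050 …(+1); best=800 via (B,hash)
  {BC}: card=500; try (C,hash)→580, (B,merge)→670, (C,merge)→680, (B,hash)→680, (B,nl_idx)→780, (C,nl_idx)→850 …(+2); best=580 via (C,hash)
  {ABD}: card=16000; try (D,merge)→6600, (D,hash)→8200, (B,hash)→10800, (B,nl_idx)→66200, (D,nl)→80800, (B,merge)→114550 …(+1); best=6600 via (D,merge)
  {ABC}: card=2000; try (C,hash)→1480, (A,hash)→2480, (C,merge)→2880, (C,nl_idx)→4000, (A,merge)→6380, (C,nl)→8800 …(+1); best=1480 via (C,hash)
  {ABCD}: card=160000; try (D,hash)→10680, (C,hash)→23080, (D,merge)→29480, (C,merge)→246880, (C,nl_idx)→262600, (C,nl)→646600 …(+1); best=10680 via (D,hash)

cost=10680; order=A,B,C,D; methods=hash,hash,hash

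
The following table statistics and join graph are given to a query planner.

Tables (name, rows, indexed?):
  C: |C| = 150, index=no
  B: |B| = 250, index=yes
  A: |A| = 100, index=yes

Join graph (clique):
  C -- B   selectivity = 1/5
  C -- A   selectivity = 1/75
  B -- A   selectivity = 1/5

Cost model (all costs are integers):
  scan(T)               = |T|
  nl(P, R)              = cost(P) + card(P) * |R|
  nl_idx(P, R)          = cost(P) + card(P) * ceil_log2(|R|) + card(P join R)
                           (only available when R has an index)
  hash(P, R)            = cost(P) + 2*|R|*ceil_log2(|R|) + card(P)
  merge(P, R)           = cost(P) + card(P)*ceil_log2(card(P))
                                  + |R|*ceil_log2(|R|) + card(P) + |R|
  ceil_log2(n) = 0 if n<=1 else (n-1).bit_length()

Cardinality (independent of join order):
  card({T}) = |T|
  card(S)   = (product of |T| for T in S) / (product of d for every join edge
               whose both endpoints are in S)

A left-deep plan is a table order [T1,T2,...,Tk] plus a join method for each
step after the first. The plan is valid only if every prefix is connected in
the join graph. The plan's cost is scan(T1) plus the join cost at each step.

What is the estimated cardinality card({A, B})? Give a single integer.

5000

Tables in S: A(100), B(250)
Edges inside S: B-A(d=5)
numerator = 100 * 250 = 25000
denominator = 5 = 5
card(S) = 25000 / 5 = 5000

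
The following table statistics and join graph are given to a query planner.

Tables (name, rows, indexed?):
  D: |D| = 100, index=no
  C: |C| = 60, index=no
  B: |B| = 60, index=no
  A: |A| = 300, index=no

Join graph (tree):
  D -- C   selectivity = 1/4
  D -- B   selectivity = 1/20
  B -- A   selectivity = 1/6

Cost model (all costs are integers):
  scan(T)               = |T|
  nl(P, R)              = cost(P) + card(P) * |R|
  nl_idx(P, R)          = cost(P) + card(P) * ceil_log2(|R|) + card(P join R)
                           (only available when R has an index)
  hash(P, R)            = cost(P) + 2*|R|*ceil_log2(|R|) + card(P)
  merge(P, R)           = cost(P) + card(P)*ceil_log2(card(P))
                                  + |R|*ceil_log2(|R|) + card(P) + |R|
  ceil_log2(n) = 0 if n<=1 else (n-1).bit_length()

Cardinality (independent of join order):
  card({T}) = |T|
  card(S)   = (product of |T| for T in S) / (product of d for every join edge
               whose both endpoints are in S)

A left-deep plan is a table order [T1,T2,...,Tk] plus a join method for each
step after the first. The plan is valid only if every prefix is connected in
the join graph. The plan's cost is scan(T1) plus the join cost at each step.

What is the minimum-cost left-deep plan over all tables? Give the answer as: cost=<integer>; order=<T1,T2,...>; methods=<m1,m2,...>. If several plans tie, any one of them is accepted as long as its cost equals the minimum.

Selinger DP (subsets sized 1..n):
  {D}: scan cost=100, card=100
  {C}: scan cost=60, card=60
  {B}: scan cost=60, card=60
  {A}: scan cost=300, card=300
  {CD}: card=1500; try (C,hash)→920, (D,merge)→1280, (C,merge)→1320, (D,hash)→1520, (D,nl)→6060, (C,nl)→6100; best=920 via (C,hash)
  {BD}: card=300; try (B,hash)→920, (D,merge)→1280, (B,merge)→1320, (D,hash)→1520, (D,nl)→6060, (B,nl)→6100; best=920 via (B,hash)
  {AB}: card=3000; try (B,hash)→1320, (A,merge)→3480, (B,merge)→3720, (A,hash)→5520, (A,nl)→18060, (B,nl)→18300; best=1320 via (B,hash)
  {BCD}: card=4500; try (C,hash)→1940, (B,hash)→3140, (C,merge)→4340, (C,nl)→18920, (B,merge)→19340, (B,nl)→90920; best=1940 via (C,hash)
  {ABD}: card=15000; try (D,hash)→5720, (A,hash)→6620, (A,merge)→6920, (D,merge)→41120, (A,nl)→90920, (D,nl)→301320; best=5720 via (D,hash)
  {ABCD}: card=225000; try (A,hash)→11840, (C,hash)→21440, (A,merge)→67940, (C,merge)→231140, (C,nl)→905720, (A,nl)→1351940; best=11840 via (A,hash)

cost=11840; order=D,B,C,A; methods=hash,hash,hash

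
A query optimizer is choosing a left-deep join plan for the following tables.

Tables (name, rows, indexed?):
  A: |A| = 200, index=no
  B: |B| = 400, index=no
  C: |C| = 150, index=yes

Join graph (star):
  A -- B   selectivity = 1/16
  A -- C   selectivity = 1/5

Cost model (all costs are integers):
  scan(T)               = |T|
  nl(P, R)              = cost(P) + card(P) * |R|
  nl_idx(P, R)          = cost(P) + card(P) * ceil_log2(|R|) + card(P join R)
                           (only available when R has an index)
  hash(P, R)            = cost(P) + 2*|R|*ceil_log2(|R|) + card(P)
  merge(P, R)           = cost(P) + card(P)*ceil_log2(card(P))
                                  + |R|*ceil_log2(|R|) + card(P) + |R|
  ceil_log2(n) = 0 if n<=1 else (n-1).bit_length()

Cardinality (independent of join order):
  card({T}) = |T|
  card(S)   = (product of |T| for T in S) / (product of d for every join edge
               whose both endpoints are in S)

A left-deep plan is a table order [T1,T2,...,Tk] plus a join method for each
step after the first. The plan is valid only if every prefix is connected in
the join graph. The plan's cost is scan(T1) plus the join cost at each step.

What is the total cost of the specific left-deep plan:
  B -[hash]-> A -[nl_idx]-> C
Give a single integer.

step 1: scan B: cost=400, card=400
step 2: join A via hash
    card(P join A) = 400*200/(16) = 5000
    cost = 400 + 2*200*8 + 400 = 4000
step 3: join C via nl_idx
    card(P join C) = 5000*150/(5) = 150000
    cost = 4000 + 5000*8 + 150000 = 194000

194000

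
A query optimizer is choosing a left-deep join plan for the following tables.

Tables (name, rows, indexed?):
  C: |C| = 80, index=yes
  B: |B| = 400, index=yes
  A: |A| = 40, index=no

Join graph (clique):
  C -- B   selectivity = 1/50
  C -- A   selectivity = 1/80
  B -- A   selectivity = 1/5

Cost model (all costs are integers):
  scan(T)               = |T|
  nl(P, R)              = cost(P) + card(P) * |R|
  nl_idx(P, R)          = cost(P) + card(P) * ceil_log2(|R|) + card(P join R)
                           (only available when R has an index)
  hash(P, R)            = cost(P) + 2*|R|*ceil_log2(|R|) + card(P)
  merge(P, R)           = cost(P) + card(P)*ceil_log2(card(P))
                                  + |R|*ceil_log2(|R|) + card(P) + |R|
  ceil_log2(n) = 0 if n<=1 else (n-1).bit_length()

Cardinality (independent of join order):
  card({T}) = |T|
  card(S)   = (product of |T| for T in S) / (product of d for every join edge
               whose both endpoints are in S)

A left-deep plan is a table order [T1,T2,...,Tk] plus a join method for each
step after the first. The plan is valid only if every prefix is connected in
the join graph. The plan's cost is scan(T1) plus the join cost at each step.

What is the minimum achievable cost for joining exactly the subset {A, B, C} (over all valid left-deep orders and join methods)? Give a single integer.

Selinger DP over subsets of {A,B,C}:
  {C}: scan cost=80, card=80
  {B}: scan cost=400, card=400
  {A}: scan cost=40, card=40
  {BC}: card=640; try (B,nl_idx)→1440, (C,hash)→1920, (C,nl_idx)→3840, (B,merge)→4720, (C,merge)→5040, (B,hash)→7360 …(+2); best=1440 via (B,nl_idx)
  {AC}: card=40; try (C,nl_idx)→360, (A,hash)→640, (C,merge)→960, (A,merge)→1000, (C,hash)→1200, (C,nl)→3240 …(+1); best=360 via (C,nl_idx)
  {AB}: card=3200; try (A,hash)→1280, (B,nl_idx)→3600, (B,merge)→4320, (A,merge)→4680, (B,hash)→7280, (B,nl)→16040 …(+1); best=1280 via (A,hash)
  {ABC}: card=64; try (B,nl_idx)→784, (A,hash)→2560, (B,merge)→4640, (C,hash)→5600, (B,hash)→7600, (A,merge)→8760 …(+5); best=784 via (B,nl_idx)

784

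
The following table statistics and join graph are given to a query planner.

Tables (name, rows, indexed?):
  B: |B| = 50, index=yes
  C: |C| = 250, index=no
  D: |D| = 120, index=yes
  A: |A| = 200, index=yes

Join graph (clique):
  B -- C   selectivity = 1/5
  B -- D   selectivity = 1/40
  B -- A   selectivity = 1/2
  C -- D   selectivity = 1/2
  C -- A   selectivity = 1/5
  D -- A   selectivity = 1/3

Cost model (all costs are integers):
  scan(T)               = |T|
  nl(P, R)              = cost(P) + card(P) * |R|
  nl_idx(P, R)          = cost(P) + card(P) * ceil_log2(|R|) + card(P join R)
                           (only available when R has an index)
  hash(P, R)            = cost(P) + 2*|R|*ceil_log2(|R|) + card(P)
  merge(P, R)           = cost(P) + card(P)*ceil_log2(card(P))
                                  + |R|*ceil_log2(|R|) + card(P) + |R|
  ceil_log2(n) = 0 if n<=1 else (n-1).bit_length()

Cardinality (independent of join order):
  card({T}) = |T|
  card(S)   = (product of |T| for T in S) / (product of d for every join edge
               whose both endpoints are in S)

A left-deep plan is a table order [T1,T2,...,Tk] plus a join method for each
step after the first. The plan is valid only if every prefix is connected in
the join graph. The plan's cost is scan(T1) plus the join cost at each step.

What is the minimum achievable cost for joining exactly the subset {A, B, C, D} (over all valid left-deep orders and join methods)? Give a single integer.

11100

Selinger DP over subsets of {A,B,C,D}:
  {B}: scan cost=50, card=50
  {C}: scan cost=250, card=250
  {D}: scan cost=120, card=120
  {A}: scan cost=200, card=200
  {BC}: card=2500; try (B,hash)→1100, (C,merge)→2650, (B,merge)→2850, (C,hash)→4100, (B,nl_idx)→4250, (C,nl)→12550 …(+1); best=1100 via (B,hash)
  {BD}: card=150; try (D,nl_idx)→550, (B,hash)→840, (B,nl_idx)→990, (D,merge)→1360, (B,merge)→1430, (D,hash)→1780 …(+2); best=550 via (D,nl_idx)
  {AB}: card=5000; try (B,hash)→1000, (A,merge)→2200, (B,merge)→2350, (A,hash)→3300, (A,nl_idx)→5450, (B,nl_idx)→6400 …(+2); best=1000 via (B,hash)
  {CD}: card=15000; try (D,hash)→2180, (C,merge)→3330, (D,merge)→3460, (C,hash)→4240, (D,nl_idx)→17000, (C,nl)→30120 …(+1); best=2180 via (D,hash)
  {AC}: card=10000; try (A,hash)→3700, (C,merge)→4250, (A,merge)→4300, (C,hash)→4400, (A,nl_idx)→12250, (C,nl)→50200 …(+1); best=3700 via (A,hash)
  {AD}: card=8000; try (D,hash)→2080, (A,merge)→2880, (D,merge)→2960, (A,hash)→3440, (A,nl_idx)→9080, (D,nl_idx)→9600 …(+2); best=2080 via (D,hash)
  {BCD}: card=3750; try (C,merge)→4150, (C,hash)→4700, (D,hash)→5280, (B,hash)→17780, (D,nl_idx)→22350, (D,merge)→34560 …(+5); best=4150 via (C,merge)
  {ABC}: card=50000; try (A,hash)→6800, (C,hash)→10000, (B,hash)→14300, (A,merge)→35400, (A,nl_idx)→71100, (C,merge)→73250 …(+5); best=6800 via (A,hash)
  {ABD}: card=5000; try (A,merge)→3700, (A,hash)→3900, (A,nl_idx)→6750, (D,hash)→7680, (B,hash)→10680, (A,nl)→30550 …(+6); best=3700 via (A,merge)
  {ACD}: card=200000; try (C,hash)→14080, (D,hash)→15380, (A,hash)→20380, (C,merge)→116330, (D,merge)→154660, (A,merge)→228980 …(+5); best=14080 via (C,hash)
  {ABCD}: card=25000; try (A,hash)→11100, (C,hash)→12700, (A,merge)→54700, (D,hash)→58480, (A,nl_idx)→59150, (C,merge)→75950 …(+9); best=11100 via (A,hash)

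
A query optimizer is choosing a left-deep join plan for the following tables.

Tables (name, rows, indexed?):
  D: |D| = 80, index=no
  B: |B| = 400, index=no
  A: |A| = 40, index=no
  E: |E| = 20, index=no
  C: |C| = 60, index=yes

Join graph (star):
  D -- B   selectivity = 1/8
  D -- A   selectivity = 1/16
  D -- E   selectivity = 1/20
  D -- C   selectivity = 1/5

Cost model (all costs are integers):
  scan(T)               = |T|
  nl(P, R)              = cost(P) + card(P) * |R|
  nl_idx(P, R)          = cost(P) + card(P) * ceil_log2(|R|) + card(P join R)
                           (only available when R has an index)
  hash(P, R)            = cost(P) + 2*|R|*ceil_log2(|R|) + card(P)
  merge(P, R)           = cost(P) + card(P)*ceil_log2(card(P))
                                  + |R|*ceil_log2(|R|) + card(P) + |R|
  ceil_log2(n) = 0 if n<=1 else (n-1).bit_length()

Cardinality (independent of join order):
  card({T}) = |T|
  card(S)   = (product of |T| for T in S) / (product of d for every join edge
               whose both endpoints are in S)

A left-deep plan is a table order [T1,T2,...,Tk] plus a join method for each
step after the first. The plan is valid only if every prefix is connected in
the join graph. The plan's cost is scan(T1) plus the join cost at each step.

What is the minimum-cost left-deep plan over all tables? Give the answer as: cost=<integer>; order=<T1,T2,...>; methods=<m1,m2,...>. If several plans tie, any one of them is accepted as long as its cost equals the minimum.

cost=11440; order=D,E,A,C,B; methods=hash,hash,hash,hash

Selinger DP (subsets sized 1..n):
  {D}: scan cost=80, card=80
  {B}: scan cost=400, card=400
  {A}: scan cost=40, card=40
  {E}: scan cost=20, card=20
  {C}: scan cost=60, card=60
  {BD}: card=4000; try (D,hash)→1920, (B,merge)→4720, (D,merge)→5040, (B,hash)→7360, (B,nl)→32080, (D,nl)→32400; best=1920 via (D,hash)
  {AD}: card=200; try (A,hash)→640, (D,merge)→960, (A,merge)→1000, (D,hash)→1200, (D,nl)→3240, (A,nl)→3280; best=640 via (A,hash)
  {DE}: card=80; try (E,hash)→360, (D,merge)→780, (E,merge)→840, (D,hash)→1160, (D,nl)→1620, (E,nl)→1680; best=360 via (E,hash)
  {CD}: card=960; try (C,hash)→880, (D,merge)→1120, (C,merge)→1140, (D,hash)→1240, (C,nl_idx)→1520, (D,nl)→4860 …(+1); best=880 via (C,hash)
  {ABD}: card=10000; try (A,hash)→6400, (B,merge)→6440, (B,hash)→8040, (A,merge)→54200, (B,nl)→80640, (A,nl)→161920; best=6400 via (A,hash)
  {BDE}: card=4000; try (B,merge)→5000, (E,hash)→6120, (B,hash)→7640, (B,nl)→32360, (E,merge)→54040, (E,nl)→81920; best=5000 via (B,merge)
  {BCD}: card=48000; try (C,hash)→6640, (B,hash)→9040, (B,merge)→15440, (C,merge)→54340, (C,nl_idx)→73920, (C,nl)→241920 …(+1); best=6640 via (C,hash)
  {ADE}: card=200; try (A,hash)→920, (E,hash)→1040, (A,merge)→1280, (E,merge)→2560, (A,nl)→3560, (E,nl)→4640; best=920 via (A,hash)
  {ACD}: card=2400; try (C,hash)→1560, (A,hash)→2320, (C,merge)→2860, (C,nl_idx)→4240, (A,merge)→11720, (C,nl)→12640 …(+1); best=1560 via (C,hash)
  {CDE}: card=960; try (C,hash)→1160, (C,merge)→1420, (C,nl_idx)→1800, (E,hash)→2040, (C,nl)→5160, (E,merge)→11560 …(+1); best=1160 via (C,hash)
  {ABDE}: card=10000; try (B,merge)→6720, (B,hash)→8320, (A,hash)→9480, (E,hash)→16600, (A,merge)→57280, (B,nl)→80920 …(+3); best=6720 via (B,merge)
  {ABCD}: card=120000; try (B,hash)→11160, (C,hash)→17120, (B,merge)→36760, (A,hash)→55120, (C,merge)→156820, (C,nl_idx)→186400 …(+4); best=11160 via (B,hash)
  {BCDE}: card=48000; try (B,hash)→9320, (C,hash)→9720, (B,merge)→15720, (E,hash)→54840, (C,merge)→57420, (C,nl_idx)→77000 …(+4); best=9320 via (B,hash)
  {ACDE}: card=2400; try (C,hash)→1840, (A,hash)→2600, (C,merge)→3140, (E,hash)→4160, (C,nl_idx)→4520, (A,merge)→12000 …(+4); best=1840 via (C,hash)
  {ABCDE}: card=120000; try (B,hash)→11440, (C,hash)→17440, (B,merge)→37040, (A,hash)→57800, (E,hash)→131360, (C,merge)→157140 …(+7); best=11440 via (B,hash)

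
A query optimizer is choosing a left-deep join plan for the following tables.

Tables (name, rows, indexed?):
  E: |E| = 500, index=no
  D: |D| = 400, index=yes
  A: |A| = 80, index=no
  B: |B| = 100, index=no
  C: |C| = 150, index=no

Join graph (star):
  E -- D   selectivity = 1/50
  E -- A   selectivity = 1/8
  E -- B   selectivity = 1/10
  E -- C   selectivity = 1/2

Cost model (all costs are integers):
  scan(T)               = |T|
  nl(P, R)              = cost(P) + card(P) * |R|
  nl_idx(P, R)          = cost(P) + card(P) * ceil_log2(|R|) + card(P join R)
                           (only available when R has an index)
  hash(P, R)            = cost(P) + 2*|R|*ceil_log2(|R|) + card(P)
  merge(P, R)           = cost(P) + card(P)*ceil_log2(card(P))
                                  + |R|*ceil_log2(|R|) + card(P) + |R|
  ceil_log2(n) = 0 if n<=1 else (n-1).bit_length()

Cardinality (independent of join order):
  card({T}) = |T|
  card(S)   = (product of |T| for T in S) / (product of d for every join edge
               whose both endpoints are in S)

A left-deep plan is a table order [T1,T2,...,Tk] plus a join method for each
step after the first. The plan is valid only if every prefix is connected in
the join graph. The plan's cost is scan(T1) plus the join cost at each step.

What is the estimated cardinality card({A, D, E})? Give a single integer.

40000

Tables in S: A(80), D(400), E(500)
Edges inside S: E-D(d=50), E-A(d=8)
numerator = 80 * 400 * 500 = 16000000
denominator = 50 * 8 = 400
card(S) = 16000000 / 400 = 40000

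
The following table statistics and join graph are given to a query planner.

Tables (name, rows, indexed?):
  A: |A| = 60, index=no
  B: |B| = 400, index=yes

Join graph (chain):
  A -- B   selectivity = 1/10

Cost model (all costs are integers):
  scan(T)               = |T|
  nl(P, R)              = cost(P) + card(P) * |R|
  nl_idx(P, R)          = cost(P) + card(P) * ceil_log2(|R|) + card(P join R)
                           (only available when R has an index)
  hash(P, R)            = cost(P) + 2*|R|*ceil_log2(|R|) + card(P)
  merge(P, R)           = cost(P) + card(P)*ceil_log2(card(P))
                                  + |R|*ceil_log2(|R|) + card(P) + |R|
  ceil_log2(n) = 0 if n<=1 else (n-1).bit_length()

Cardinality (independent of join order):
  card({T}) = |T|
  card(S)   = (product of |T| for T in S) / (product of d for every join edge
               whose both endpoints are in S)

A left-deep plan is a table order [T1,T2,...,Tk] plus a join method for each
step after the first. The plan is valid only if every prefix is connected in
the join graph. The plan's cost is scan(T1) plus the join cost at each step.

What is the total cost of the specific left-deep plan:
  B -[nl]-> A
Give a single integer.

step 1: scan B: cost=400, card=400
step 2: join A via nl
    card(P join A) = 400*60/(10) = 2400
    cost = 400 + 400*60 = 24400

24400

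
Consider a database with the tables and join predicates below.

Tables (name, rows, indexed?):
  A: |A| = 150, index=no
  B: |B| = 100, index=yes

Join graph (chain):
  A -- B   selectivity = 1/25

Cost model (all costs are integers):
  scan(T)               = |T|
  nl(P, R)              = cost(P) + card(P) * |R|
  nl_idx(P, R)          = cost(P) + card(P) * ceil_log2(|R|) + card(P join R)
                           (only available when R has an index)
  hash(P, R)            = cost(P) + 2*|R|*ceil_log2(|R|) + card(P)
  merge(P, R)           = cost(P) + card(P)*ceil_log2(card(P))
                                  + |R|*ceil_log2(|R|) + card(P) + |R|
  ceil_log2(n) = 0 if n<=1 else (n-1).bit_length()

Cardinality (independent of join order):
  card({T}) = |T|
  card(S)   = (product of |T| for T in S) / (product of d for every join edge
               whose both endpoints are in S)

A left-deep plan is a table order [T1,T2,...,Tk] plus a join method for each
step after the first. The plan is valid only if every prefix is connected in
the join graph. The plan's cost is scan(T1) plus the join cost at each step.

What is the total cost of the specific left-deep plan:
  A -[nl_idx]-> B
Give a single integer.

step 1: scan A: cost=150, card=150
step 2: join B via nl_idx
    card(P join B) = 150*100/(25) = 600
    cost = 150 + 150*7 + 600 = 1800

1800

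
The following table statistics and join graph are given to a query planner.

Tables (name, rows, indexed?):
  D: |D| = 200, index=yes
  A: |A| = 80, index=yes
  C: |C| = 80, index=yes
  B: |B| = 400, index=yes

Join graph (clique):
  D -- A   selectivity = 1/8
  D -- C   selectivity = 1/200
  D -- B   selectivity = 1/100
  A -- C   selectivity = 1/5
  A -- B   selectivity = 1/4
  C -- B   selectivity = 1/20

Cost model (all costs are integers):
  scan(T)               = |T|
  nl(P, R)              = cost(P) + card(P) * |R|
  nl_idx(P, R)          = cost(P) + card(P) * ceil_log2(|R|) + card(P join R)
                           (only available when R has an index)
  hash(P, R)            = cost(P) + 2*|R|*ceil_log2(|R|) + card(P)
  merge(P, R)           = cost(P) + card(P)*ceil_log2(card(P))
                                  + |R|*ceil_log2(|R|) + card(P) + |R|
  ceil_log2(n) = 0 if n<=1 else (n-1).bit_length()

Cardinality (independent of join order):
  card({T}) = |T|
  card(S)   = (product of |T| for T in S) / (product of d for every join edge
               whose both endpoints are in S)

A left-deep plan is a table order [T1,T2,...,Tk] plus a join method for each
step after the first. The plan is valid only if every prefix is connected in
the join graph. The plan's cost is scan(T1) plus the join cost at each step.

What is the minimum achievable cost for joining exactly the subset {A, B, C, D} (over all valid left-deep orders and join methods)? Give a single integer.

Selinger DP over subsets of {A,B,C,D}:
  {D}: scan cost=200, card=200
  {A}: scan cost=80, card=80
  {C}: scan cost=80, card=80
  {B}: scan cost=400, card=400
  {AD}: card=2000; try (A,hash)→1520, (D,merge)→2520, (A,merge)→2640, (D,nl_idx)→2720, (D,hash)→3360, (A,nl_idx)→3600 …(+2); best=1520 via (A,hash)
  {CD}: card=80; try (D,nl_idx)→800, (C,hash)→1520, (C,nl_idx)→1680, (D,merge)→2520, (C,merge)→2640, (D,hash)→3360 …(+2); best=800 via (D,nl_idx)
  {BD}: card=800; try (B,nl_idx)→2800, (D,hash)→4000, (D,nl_idx)→4400, (B,merge)→6000, (D,merge)→6200, (B,hash)→7600 …(+2); best=2800 via (B,nl_idx)
  {AC}: card=1280; try (C,hash)→1280, (A,hash)→1280, (C,merge)→1360, (A,merge)→1360, (C,nl_idx)→1920, (A,nl_idx)→1920 …(+2); best=1280 via (C,hash)
  {AB}: card=8000; try (A,hash)→1920, (B,merge)→4720, (A,merge)→5040, (B,hash)→7360, (B,nl_idx)→8800, (A,nl_idx)→11200 …(+2); best=1920 via (A,hash)
  {BC}: card=1600; try (C,hash)→1920, (B,nl_idx)→2400, (B,merge)→4720, (C,nl_idx)→4800, (C,merge)→5040, (B,hash)→7360 …(+2); best=1920 via (C,hash)
  {ACD}: card=160; try (A,nl_idx)→1520, (A,hash)→2000, (A,merge)→2080, (C,hash)→4640, (D,hash)→5760, (A,nl)→7200 …(+6); best=1520 via (A,nl_idx)
  {ABD}: card=2000; try (A,hash)→4720, (A,nl_idx)→10400, (B,hash)→10720, (A,merge)→12240, (D,hash)→13120, (B,nl_idx)→21520 …(+6); best=4720 via (A,hash)
  {BCD}: card=16; try (B,nl_idx)→1536, (C,hash)→4720, (B,merge)→5440, (D,hash)→6720, (B,hash)→8080, (C,nl_idx)→8416 …(+6); best=1536 via (B,nl_idx)
  {ABC}: card=6400; try (A,hash)→4640, (B,hash)→9760, (C,hash)→11040, (B,nl_idx)→19200, (A,nl_idx)→19520, (B,merge)→20640 …(+6); best=4640 via (A,hash)
  {ABCD}: card=8; try (A,nl_idx)→1656, (A,merge)→2256, (A,hash)→2672, (A,nl)→2816, (B,nl_idx)→2968, (B,merge)→6960 …(+10); best=1656 via (A,nl_idx)

1656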